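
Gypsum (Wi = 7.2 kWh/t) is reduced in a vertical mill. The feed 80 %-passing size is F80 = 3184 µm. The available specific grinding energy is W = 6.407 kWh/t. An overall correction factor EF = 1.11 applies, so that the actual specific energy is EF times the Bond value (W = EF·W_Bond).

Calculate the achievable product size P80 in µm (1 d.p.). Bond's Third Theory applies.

Bond: W = 10·Wi·(1/√P80 − 1/√F80)
W_Bond = W / EF = 6.407 / 1.11 = 5.7721 kWh/t
P80^-0.5 = F80^-0.5 + W_Bond/(10 Wi)
  = 5.7721/(10·7.2) + 1/√3184 = 0.080168 + 0.017722 = 0.097890
P80 = (1/0.097890)² = 10.2156² = 104.36 µm

P80 = 104.4 µm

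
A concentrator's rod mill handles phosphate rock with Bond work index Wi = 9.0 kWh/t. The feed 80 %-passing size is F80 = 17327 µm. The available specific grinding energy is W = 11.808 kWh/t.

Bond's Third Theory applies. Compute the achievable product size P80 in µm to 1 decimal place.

W = 10·Wi·(P80^(-½) − F80^(-½))
⇒ 1/√P80 = W/(10·Wi) + 1/√F80
  = 11.8080/(10·9.0) + 1/√17327 = 0.131200 + 0.007597 = 0.138797
P80 = (1/0.138797)² = 7.2048² = 51.91 µm

P80 = 51.9 µm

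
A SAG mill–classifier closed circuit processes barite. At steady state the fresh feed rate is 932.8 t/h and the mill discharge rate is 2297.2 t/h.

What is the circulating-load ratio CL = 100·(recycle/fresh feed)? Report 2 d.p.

Discharge = new feed + return, hence
R = M − F = 2297.2 − 932.8 = 1364.4 t/h
CL = 100·R/F = 100·1364.4/932.8 = 146.27 %

CL = 146.27 %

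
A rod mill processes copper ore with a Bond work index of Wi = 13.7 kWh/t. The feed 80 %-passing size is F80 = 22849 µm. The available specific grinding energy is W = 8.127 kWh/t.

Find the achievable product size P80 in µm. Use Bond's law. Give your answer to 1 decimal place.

P80 = 230.0 µm

W = 10 Wi (P80^-0.5 − F80^-0.5)
⇒ 1/√P80 = W/(10 Wi) + 1/√F80
  = 8.1270/(10·13.7) + 1/√22849 = 0.059321 + 0.006616 = 0.065937
P80 = (1/0.065937)² = 15.1661² = 230.01 µm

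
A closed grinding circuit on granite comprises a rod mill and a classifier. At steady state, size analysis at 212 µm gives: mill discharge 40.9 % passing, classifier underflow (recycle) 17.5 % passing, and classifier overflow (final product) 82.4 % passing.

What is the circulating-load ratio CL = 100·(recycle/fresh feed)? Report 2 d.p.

Two-product formula at 212 µm:
d + r·d = r·u + o → r(d−u) = o−d
r = (82.4 − 40.9)/(40.9 − 17.5) = 41.5/23.4 = 1.7735
CL = 100·r = 177.35 %

CL = 177.35 %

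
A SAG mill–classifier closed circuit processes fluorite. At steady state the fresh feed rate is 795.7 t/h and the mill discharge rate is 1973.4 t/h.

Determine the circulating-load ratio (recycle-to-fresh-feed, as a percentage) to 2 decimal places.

Steady state: M = F + R.
R = M − F = 1973.4 − 795.7 = 1177.7 t/h
CL = 100·R/F = 100·1177.7/795.7 = 148.01 %

CL = 148.01 %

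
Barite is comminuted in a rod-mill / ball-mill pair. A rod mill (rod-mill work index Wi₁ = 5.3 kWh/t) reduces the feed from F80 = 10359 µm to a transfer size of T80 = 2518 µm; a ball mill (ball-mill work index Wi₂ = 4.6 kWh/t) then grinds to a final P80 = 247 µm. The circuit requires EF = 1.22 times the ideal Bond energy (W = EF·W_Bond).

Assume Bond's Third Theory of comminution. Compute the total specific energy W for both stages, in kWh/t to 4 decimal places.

W = 10·Wi·(P80^(-½) − F80^(-½))
Stage 1 (10359→2518 µm, Wi₁=5.3): W₁ = 10·5.3·(0.019928 − 0.009825) = 0.5355 kWh/t
Stage 2 (2518→247 µm, Wi₂=4.6): W₂ = 10·4.6·(0.063628 − 0.019928) = 2.0102 kWh/t
W = W₁ + W₂ = 0.5355 + 2.0102 = 2.5457 kWh/t
Apply correction: 2.5457 × 1.22 = 3.1057 kWh/t

W = 3.1057 kWh/t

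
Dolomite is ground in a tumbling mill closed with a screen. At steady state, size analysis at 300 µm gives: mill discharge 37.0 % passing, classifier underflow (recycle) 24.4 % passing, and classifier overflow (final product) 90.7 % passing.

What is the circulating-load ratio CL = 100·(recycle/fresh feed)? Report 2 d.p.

CL = 426.19 %

Mass balance on the −300 µm fraction:
d + r·d = r·u + o → r(d−u) = o−d
r = (90.7 − 37.0)/(37.0 − 24.4) = 53.7/12.6 = 4.2619
CL = 100·r = 426.19 %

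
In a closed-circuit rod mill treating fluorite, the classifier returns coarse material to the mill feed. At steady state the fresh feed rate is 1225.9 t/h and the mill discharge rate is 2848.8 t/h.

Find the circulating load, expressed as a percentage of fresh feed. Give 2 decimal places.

Steady state: M = F + R.
R = M − F = 2848.8 − 1225.9 = 1622.9 t/h
CL = 100·R/F = 100·1622.9/1225.9 = 132.38 %

CL = 132.38 %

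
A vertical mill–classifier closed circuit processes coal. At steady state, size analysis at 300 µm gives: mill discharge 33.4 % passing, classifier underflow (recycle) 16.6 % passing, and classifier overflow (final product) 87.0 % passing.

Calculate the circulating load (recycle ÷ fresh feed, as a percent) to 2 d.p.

CL = 319.05 %

Let r = R/F. Size balance at 300 µm:
d + r·d = r·u + o → r(d−u) = o−d
r = (87.0 − 33.4)/(33.4 − 16.6) = 53.6/16.8 = 3.1905
CL = 100·r = 319.05 %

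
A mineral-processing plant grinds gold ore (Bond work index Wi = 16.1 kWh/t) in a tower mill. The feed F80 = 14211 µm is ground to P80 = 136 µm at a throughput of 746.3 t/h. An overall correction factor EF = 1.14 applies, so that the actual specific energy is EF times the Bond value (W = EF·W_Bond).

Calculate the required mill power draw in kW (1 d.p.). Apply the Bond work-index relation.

P = 10596.6 kW

W = 10·Wi·[P80^(−½) − F80^(−½)]
W = 10·16.1·(1/√136 − 1/√14211) = 10·16.1·(0.077361) = 12.4551 kWh/t
Corrected W = EF·W_Bond = 1.14·12.4551 = 14.1988 kWh/t
Power = W × throughput = 14.1988 kWh/t × 746.3 t/h = 10596.6 kW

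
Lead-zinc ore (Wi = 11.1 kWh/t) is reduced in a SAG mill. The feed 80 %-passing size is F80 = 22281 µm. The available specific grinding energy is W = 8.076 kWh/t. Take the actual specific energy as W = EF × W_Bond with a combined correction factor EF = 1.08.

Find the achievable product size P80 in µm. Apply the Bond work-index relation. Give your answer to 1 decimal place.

W = 10·Wi·(P80^(-½) − F80^(-½))
W_Bond = W / EF = 8.076 / 1.08 = 7.4778 kWh/t
1/√P80 = 1/√F80 + W_Bond/(10·Wi)
  = 7.4778/(10·11.1) + 1/√22281 = 0.067367 + 0.006699 = 0.074067
P80 = (1/0.074067)² = 13.5013² = 182.29 µm

P80 = 182.3 µm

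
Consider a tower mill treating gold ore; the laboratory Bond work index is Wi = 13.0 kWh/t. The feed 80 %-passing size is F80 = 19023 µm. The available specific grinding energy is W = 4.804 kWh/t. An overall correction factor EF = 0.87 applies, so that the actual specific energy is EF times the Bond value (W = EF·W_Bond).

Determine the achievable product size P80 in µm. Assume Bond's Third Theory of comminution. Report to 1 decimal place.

P80 = 404.4 µm

W = 10 Wi / √P80 − 10 Wi / √F80
W_Bond = W / EF = 4.804 / 0.87 = 5.5218 kWh/t
P80^(−½) = W_Bond/(10 Wi) + F80^(−½)
  = 5.5218/(10·13.0) + 1/√19023 = 0.042476 + 0.007250 = 0.049726
P80 = (1/0.049726)² = 20.1102² = 404.42 µm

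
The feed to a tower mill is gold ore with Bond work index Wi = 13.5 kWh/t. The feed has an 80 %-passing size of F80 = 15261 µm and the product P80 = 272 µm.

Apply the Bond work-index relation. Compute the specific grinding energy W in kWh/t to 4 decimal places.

W = 7.0928 kWh/t

W = 10·Wi·[P80^(−½) − F80^(−½)]
1/√272 = 0.060634;  1/√15261 = 0.008095
W = 10·13.5·(0.060634 − 0.008095) = 7.0928 kWh/t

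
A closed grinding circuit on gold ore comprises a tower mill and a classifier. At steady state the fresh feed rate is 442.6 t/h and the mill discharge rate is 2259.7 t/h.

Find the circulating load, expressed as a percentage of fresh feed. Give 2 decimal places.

CL = 410.55 %

M = F + R at steady state, so:
R = M − F = 2259.7 − 442.6 = 1817.1 t/h
CL = 100·R/F = 100·1817.1/442.6 = 410.55 %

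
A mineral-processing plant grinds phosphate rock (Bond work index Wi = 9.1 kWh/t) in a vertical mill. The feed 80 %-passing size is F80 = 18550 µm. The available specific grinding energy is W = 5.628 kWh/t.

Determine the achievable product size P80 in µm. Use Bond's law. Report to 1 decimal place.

P80 = 208.9 µm

Bond:  W = 10 Wi (1/√P − 1/√F)
P80^(−½) = W/(10 Wi) + F80^(−½)
  = 5.6280/(10·9.1) + 1/√18550 = 0.061846 + 0.007342 = 0.069188
P80 = (1/0.069188)² = 14.4533² = 208.90 µm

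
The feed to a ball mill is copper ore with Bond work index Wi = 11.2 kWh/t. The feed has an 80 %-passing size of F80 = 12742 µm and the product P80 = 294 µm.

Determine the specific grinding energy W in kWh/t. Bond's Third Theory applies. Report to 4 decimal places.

W = 5.5398 kWh/t

W = 10 Wi (1/√P80 − 1/√F80)  [Bond]
1/√294 = 0.058321;  1/√12742 = 0.008859
W = 10·11.2·(0.058321 − 0.008859) = 5.5398 kWh/t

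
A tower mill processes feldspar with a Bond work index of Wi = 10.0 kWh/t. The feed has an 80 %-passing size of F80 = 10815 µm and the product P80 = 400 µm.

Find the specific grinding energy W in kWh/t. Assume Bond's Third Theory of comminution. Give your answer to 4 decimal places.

W = 10 Wi (1/√P80 − 1/√F80)  [Bond]
1/√400 = 0.050000;  1/√10815 = 0.009616
W = 10·10.0·(0.050000 − 0.009616) = 4.0384 kWh/t

W = 4.0384 kWh/t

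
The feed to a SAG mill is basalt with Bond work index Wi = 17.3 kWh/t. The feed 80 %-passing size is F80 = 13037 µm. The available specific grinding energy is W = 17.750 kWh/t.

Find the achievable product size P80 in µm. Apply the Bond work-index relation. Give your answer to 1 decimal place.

Bond: W = 10·Wi·(1/√P80 − 1/√F80)
⇒ 1/√P80 = W/(10 Wi) + 1/√F80
  = 17.7500/(10·17.3) + 1/√13037 = 0.102601 + 0.008758 = 0.111359
P80 = (1/0.111359)² = 8.9799² = 80.64 µm

P80 = 80.6 µm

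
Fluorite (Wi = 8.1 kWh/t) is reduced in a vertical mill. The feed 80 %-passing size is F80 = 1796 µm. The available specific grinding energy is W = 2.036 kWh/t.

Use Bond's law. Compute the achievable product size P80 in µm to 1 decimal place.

Bond: W = 10·Wi·(1/√P80 − 1/√F80)
⇒ 1/√P80 = W/(10 Wi) + 1/√F80
  = 2.0360/(10·8.1) + 1/√1796 = 0.025136 + 0.023596 = 0.048732
P80 = (1/0.048732)² = 20.5203² = 421.08 µm

P80 = 421.1 µm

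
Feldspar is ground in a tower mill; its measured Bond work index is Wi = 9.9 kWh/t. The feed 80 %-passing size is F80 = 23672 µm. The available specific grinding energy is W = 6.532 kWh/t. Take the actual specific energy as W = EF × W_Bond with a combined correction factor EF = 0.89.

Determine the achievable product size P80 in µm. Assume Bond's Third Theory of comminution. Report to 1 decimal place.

P80 = 153.8 µm

Bond: W = 10·Wi·(1/√P80 − 1/√F80)
W_Bond = W / EF = 6.532 / 0.89 = 7.3393 kWh/t
P80^-0.5 = F80^-0.5 + W_Bond/(10 Wi)
  = 7.3393/(10·9.9) + 1/√23672 = 0.074135 + 0.006500 = 0.080634
P80 = (1/0.080634)² = 12.4017² = 153.80 µm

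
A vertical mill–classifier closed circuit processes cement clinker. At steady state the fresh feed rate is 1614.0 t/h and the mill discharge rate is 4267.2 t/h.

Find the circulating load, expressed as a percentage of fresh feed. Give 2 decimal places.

CL = 164.39 %

Mill node: discharge = fresh + recycle.
R = M − F = 4267.2 − 1614.0 = 2653.2 t/h
CL = 100·R/F = 100·2653.2/1614.0 = 164.39 %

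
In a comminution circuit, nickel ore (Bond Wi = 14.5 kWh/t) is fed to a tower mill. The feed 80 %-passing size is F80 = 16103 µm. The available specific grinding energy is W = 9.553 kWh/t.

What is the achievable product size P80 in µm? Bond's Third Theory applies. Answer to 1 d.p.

Bond: W = 10·Wi·(1/√P80 − 1/√F80)
1/√P80 = 1/√F80 + W/(10·Wi)
  = 9.5530/(10·14.5) + 1/√16103 = 0.065883 + 0.007880 = 0.073763
P80 = (1/0.073763)² = 13.5569² = 183.79 µm

P80 = 183.8 µm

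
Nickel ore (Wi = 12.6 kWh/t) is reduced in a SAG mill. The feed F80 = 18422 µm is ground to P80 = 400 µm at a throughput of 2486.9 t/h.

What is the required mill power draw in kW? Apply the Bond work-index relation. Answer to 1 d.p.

P = 13358.8 kW

W = 10 Wi (P80^-0.5 − F80^-0.5)
W = 10·12.6·(1/√400 − 1/√18422) = 10·12.6·(0.042632) = 5.3717 kWh/t
P_mill = W·ṁ = 5.3717·2486.9 = 13358.8 kW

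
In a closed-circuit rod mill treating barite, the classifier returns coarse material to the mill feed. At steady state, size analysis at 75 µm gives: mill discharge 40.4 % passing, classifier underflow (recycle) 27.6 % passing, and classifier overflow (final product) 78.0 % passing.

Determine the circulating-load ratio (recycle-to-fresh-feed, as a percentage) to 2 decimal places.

Balance %-passing 75 µm (r = R/F):
Fd + Rd = Ru + Fo ⇒ R/F = (o−d)/(d−u)
r = (78.0 − 40.4)/(40.4 − 27.6) = 37.6/12.8 = 2.9375
CL = 100·r = 293.75 %

CL = 293.75 %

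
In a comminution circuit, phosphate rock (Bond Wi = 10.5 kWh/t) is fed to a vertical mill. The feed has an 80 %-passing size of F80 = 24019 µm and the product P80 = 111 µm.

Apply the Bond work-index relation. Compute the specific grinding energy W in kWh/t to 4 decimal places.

W = 10·Wi·[P80^(−½) − F80^(−½)]
1/√111 = 0.094916;  1/√24019 = 0.006452
W = 10·10.5·(0.094916 − 0.006452) = 9.2887 kWh/t

W = 9.2887 kWh/t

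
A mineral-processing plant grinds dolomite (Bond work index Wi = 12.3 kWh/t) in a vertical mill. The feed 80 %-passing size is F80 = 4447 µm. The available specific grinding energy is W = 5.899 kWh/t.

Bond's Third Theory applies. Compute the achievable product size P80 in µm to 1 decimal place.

W = 10 Wi (1/√P80 − 1/√F80)  [Bond]
⇒ 1/√P80 = W/(10 Wi) + 1/√F80
  = 5.8990/(10·12.3) + 1/√4447 = 0.047959 + 0.014996 = 0.062955
P80 = (1/0.062955)² = 15.8844² = 252.31 µm

P80 = 252.3 µm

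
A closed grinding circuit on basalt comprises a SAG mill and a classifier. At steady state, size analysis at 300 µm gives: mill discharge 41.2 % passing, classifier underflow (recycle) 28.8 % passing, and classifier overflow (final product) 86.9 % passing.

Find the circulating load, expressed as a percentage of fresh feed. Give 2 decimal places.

Balance %-passing 300 µm (r = R/F):
Fd + Rd = Ru + Fo ⇒ R/F = (o−d)/(d−u)
r = (86.9 − 41.2)/(41.2 − 28.8) = 45.7/12.4 = 3.6855
CL = 100·r = 368.55 %

CL = 368.55 %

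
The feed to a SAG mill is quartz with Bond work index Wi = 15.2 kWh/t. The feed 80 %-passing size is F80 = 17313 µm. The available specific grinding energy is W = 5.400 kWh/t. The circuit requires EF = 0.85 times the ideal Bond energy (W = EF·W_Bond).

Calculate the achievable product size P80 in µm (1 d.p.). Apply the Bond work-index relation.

W = 10 Wi (1/√P80 − 1/√F80)  [Bond]
W_Bond = W / EF = 5.400 / 0.85 = 6.3529 kWh/t
⇒ 1/√P80 = W_Bond/(10·Wi) + 1/√F80
  = 6.3529/(10·15.2) + 1/√17313 = 0.041796 + 0.007600 = 0.049396
P80 = (1/0.049396)² = 20.2447² = 409.85 µm

P80 = 409.8 µm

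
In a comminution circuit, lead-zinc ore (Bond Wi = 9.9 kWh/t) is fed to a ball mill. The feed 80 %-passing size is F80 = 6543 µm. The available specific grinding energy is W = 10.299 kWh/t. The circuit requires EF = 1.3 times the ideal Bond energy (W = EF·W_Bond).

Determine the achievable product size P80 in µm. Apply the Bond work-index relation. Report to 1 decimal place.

Bond:  W = 10 Wi (1/√P − 1/√F)
W_Bond = W / EF = 10.299 / 1.3 = 7.9223 kWh/t
P80^(−½) = W_Bond/(10 Wi) + F80^(−½)
  = 7.9223/(10·9.9) + 1/√6543 = 0.080023 + 0.012363 = 0.092386
P80 = (1/0.092386)² = 10.8242² = 117.16 µm

P80 = 117.2 µm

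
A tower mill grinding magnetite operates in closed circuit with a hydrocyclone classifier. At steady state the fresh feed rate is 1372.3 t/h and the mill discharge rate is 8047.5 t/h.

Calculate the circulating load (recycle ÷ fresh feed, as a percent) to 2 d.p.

CL = 486.42 %

Steady state: M = F + R.
R = M − F = 8047.5 − 1372.3 = 6675.2 t/h
CL = 100·R/F = 100·6675.2/1372.3 = 486.42 %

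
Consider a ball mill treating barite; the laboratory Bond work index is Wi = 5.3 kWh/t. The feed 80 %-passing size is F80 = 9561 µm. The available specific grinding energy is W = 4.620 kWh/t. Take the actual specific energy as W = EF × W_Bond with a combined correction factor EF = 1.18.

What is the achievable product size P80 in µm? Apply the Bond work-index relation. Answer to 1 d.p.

W = 10 Wi (P80^-0.5 − F80^-0.5)
W_Bond = W / EF = 4.620 / 1.18 = 3.9153 kWh/t
⇒ 1/√P80 = W_Bond/(10·Wi) + 1/√F80
  = 3.9153/(10·5.3) + 1/√9561 = 0.073873 + 0.010227 = 0.084100
P80 = (1/0.084100)² = 11.8906² = 141.39 µm

P80 = 141.4 µm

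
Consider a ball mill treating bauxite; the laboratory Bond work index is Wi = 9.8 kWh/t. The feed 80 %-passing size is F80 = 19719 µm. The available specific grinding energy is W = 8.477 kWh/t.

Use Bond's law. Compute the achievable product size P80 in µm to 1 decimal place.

P80 = 114.1 µm

Bond:  W = 10 Wi (1/√P − 1/√F)
P80^-0.5 = F80^-0.5 + W/(10 Wi)
  = 8.4770/(10·9.8) + 1/√19719 = 0.086500 + 0.007121 = 0.093621
P80 = (1/0.093621)² = 10.6813² = 114.09 µm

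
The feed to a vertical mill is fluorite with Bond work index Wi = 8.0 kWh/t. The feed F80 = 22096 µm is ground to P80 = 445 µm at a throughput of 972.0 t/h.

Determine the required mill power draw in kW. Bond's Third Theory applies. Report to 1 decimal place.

W = 10 Wi (P80^-0.5 − F80^-0.5)
W = 10·8.0·(1/√445 − 1/√22096) = 10·8.0·(0.040677) = 3.2542 kWh/t
Mill draw = 3.2542 × 972.0 = 3163.1 kW

P = 3163.1 kW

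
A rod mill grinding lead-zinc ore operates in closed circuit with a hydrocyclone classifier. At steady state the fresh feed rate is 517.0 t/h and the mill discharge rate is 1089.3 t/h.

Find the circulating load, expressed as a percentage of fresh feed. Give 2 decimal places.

Steady state: M = F + R.
R = M − F = 1089.3 − 517.0 = 572.3 t/h
CL = 100·R/F = 100·572.3/517.0 = 110.70 %

CL = 110.70 %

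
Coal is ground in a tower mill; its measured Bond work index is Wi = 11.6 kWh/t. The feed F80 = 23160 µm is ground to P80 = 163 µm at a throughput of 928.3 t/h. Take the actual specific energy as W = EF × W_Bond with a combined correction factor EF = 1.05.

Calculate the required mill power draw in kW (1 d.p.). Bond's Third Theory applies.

W_Bond = 10·Wi·(1/√P₈₀ − 1/√F₈₀)
W = 10·11.6·(1/√163 − 1/√23160) = 10·11.6·(0.071755) = 8.3236 kWh/t
With EF = 1.05: W = 8.3236·1.05 = 8.7398 kWh/t
P = W·T = 8.7398·928.3 = 8113.1 kW

P = 8113.1 kW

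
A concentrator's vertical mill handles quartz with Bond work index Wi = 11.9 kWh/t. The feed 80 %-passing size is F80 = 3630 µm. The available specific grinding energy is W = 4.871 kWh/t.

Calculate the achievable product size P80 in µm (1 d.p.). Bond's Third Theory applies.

W = 10·Wi·(P80^(-½) − F80^(-½))
⇒ 1/√P80 = W/(10 Wi) + 1/√F80
  = 4.8710/(10·11.9) + 1/√3630 = 0.040933 + 0.016598 = 0.057530
P80 = (1/0.057530)² = 17.3821² = 302.14 µm

P80 = 302.1 µm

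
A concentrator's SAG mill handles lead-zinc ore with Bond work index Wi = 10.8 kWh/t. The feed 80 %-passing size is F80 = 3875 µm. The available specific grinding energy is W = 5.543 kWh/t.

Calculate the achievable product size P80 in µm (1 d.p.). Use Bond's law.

W = 10 Wi / √P80 − 10 Wi / √F80
1/√P80 = 1/√F80 + W/(10·Wi)
  = 5.5430/(10·10.8) + 1/√3875 = 0.051324 + 0.016064 = 0.067388
P80 = (1/0.067388)² = 14.8393² = 220.21 µm

P80 = 220.2 µm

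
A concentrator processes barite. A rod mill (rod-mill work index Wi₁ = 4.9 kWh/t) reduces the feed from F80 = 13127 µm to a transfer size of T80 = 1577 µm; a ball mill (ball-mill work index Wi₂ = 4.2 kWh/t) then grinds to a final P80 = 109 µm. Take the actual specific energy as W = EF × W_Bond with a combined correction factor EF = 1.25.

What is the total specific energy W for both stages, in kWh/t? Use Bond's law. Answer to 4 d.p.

W = 10·Wi·(P80^(-½) − F80^(-½))
Stage 1 (13127→1577 µm, Wi₁=4.9): W₁ = 10·4.9·(0.025182 − 0.008728) = 0.8062 kWh/t
Stage 2 (1577→109 µm, Wi₂=4.2): W₂ = 10·4.2·(0.095783 − 0.025182) = 2.9652 kWh/t
W = W₁ + W₂ = 0.8062 + 2.9652 = 3.7715 kWh/t
Corrected W = EF·W_Bond = 1.25·3.7715 = 4.7143 kWh/t

W = 4.7143 kWh/t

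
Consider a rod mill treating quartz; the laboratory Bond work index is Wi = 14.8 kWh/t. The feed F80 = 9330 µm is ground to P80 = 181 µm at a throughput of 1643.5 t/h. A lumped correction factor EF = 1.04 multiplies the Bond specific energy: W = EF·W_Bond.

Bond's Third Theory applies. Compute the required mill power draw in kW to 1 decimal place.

P = 16184.0 kW

W = 10 Wi (1/√P80 − 1/√F80)  [Bond]
W = 10·14.8·(1/√181 − 1/√9330) = 10·14.8·(0.063977) = 9.4685 kWh/t
Apply correction: 9.4685 × 1.04 = 9.8473 kWh/t
P = W·T = 9.8473·1643.5 = 16184.0 kW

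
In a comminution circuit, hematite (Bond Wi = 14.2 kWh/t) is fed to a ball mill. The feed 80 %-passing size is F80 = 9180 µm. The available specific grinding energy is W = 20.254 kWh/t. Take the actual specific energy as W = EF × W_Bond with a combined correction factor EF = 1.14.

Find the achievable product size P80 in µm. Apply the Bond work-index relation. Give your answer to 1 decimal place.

P80 = 54.4 µm

W = 10·Wi·[P80^(−½) − F80^(−½)]
W_Bond = W / EF = 20.254 / 1.14 = 17.7667 kWh/t
⇒ 1/√P80 = W_Bond/(10 Wi) + 1/√F80
  = 17.7667/(10·14.2) + 1/√9180 = 0.125117 + 0.010437 = 0.135554
P80 = (1/0.135554)² = 7.3771² = 54.42 µm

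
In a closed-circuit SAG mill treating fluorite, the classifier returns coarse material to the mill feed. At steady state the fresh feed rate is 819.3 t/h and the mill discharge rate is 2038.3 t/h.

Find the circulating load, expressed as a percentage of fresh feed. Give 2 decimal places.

CL = 148.79 %

Steady state: M = F + R.
R = M − F = 2038.3 − 819.3 = 1219.0 t/h
CL = 100·R/F = 100·1219.0/819.3 = 148.79 %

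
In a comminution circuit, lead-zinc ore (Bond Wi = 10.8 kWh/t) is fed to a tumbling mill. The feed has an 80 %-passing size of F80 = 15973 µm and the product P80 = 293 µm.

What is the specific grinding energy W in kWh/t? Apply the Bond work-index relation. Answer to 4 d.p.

Bond: W = 10·Wi·(1/√P80 − 1/√F80)
1/√293 = 0.058421;  1/√15973 = 0.007912
W = 10·10.8·(0.058421 − 0.007912) = 5.4549 kWh/t

W = 5.4549 kWh/t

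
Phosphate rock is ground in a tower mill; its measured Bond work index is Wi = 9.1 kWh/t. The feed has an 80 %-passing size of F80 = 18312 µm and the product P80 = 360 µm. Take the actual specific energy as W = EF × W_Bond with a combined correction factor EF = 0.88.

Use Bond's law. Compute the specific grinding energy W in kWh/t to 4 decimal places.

W = 3.6288 kWh/t

W_Bond = 10·Wi·(1/√P₈₀ − 1/√F₈₀)
1/√360 = 0.052705;  1/√18312 = 0.007390
W = 10·9.1·(0.052705 − 0.007390) = 4.1237 kWh/t
Apply correction: 4.1237 × 0.88 = 3.6288 kWh/t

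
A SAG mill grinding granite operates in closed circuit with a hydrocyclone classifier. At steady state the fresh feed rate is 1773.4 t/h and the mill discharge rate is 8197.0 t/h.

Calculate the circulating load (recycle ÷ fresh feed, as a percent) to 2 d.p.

M = F + R at steady state, so:
R = M − F = 8197.0 − 1773.4 = 6423.6 t/h
CL = 100·R/F = 100·6423.6/1773.4 = 362.22 %

CL = 362.22 %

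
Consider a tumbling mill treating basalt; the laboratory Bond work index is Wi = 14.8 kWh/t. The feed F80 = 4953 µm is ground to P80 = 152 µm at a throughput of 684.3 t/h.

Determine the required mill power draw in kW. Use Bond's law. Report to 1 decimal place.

W_Bond = 10·Wi·(1/√P₈₀ − 1/√F₈₀)
W = 10·14.8·(1/√152 − 1/√4953) = 10·14.8·(0.066902) = 9.9014 kWh/t
Power = W × throughput = 9.9014 kWh/t × 684.3 t/h = 6775.6 kW

P = 6775.6 kW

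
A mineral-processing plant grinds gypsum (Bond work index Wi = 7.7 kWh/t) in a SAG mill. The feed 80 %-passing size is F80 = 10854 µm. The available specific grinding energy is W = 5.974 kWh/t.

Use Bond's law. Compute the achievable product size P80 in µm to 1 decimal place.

W = 10·Wi·[P80^(−½) − F80^(−½)]
⇒ 1/√P80 = W/(10 Wi) + 1/√F80
  = 5.9740/(10·7.7) + 1/√10854 = 0.077584 + 0.009599 = 0.087183
P80 = (1/0.087183)² = 11.4701² = 131.56 µm

P80 = 131.6 µm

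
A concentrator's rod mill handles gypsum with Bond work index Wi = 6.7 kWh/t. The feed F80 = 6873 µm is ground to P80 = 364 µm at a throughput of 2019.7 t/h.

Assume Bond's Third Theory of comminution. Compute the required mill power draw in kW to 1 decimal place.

W = 10 Wi / √P80 − 10 Wi / √F80
W = 10·6.7·(1/√364 − 1/√6873) = 10·6.7·(0.040352) = 2.7036 kWh/t
Mill draw = 2.7036 × 2019.7 = 5460.4 kW

P = 5460.4 kW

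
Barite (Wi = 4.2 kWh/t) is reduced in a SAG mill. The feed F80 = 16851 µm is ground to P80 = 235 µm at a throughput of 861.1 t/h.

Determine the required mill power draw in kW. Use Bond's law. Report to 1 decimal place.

Bond: W = 10·Wi·(1/√P80 − 1/√F80)
W = 10·4.2·(1/√235 − 1/√16851) = 10·4.2·(0.057529) = 2.4162 kWh/t
P = W·T = 2.4162·861.1 = 2080.6 kW

P = 2080.6 kW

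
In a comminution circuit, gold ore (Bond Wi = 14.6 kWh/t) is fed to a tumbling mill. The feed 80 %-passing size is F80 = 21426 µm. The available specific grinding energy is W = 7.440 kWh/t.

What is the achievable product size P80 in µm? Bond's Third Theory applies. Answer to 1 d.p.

P80 = 299.4 µm

W = 10 Wi (P80^-0.5 − F80^-0.5)
P80^-0.5 = F80^-0.5 + W/(10 Wi)
  = 7.4400/(10·14.6) + 1/√21426 = 0.050959 + 0.006832 = 0.057791
P80 = (1/0.057791)² = 17.3038² = 299.42 µm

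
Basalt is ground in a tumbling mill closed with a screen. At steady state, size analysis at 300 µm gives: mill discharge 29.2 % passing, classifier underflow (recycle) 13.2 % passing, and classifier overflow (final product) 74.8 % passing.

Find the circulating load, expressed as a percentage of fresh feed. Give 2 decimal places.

CL = 285.00 %

Let r = R/F. Size balance at 300 µm:
r = (o − d)/(d − u)
r = (74.8 − 29.2)/(29.2 − 13.2) = 45.6/16.0 = 2.8500
CL = 100·r = 285.00 %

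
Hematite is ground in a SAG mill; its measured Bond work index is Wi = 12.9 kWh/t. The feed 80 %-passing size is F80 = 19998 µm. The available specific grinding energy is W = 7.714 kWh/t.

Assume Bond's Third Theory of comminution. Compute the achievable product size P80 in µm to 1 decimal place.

P80 = 223.6 µm

W = 10 Wi / √P80 − 10 Wi / √F80
1/√P80 = 1/√F80 + W/(10·Wi)
  = 7.7140/(10·12.9) + 1/√19998 = 0.059798 + 0.007071 = 0.066870
P80 = (1/0.066870)² = 14.9544² = 223.63 µm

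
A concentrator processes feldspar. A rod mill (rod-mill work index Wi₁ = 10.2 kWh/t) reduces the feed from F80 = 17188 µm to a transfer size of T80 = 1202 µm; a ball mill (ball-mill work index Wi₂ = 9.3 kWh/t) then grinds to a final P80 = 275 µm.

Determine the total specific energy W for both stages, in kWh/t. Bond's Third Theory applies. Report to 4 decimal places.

W = 5.0897 kWh/t

Bond:  W = 10 Wi (1/√P − 1/√F)
Stage 1 (17188→1202 µm, Wi₁=10.2): W₁ = 10·10.2·(0.028843 − 0.007628) = 2.1640 kWh/t
Stage 2 (1202→275 µm, Wi₂=9.3): W₂ = 10·9.3·(0.060302 − 0.028843) = 2.9257 kWh/t
W = W₁ + W₂ = 2.1640 + 2.9257 = 5.0897 kWh/t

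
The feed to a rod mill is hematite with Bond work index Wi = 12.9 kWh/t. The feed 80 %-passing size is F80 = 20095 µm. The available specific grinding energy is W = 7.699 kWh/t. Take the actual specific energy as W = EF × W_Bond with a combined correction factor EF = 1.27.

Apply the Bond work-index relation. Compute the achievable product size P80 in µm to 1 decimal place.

P80 = 342.3 µm

W = 10 Wi (P80^-0.5 − F80^-0.5)
W_Bond = W / EF = 7.699 / 1.27 = 6.0622 kWh/t
P80^-0.5 = F80^-0.5 + W_Bond/(10 Wi)
  = 6.0622/(10·12.9) + 1/√20095 = 0.046994 + 0.007054 = 0.054048
P80 = (1/0.054048)² = 18.5020² = 342.32 µm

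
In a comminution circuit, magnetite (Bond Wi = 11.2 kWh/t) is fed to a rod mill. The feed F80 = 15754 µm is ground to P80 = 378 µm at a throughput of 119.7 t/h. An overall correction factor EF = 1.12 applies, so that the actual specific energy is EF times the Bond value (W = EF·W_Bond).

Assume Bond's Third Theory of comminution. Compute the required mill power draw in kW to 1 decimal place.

W = 10 Wi (1/√P80 − 1/√F80)  [Bond]
W = 10·11.2·(1/√378 − 1/√15754) = 10·11.2·(0.043467) = 4.8683 kWh/t
With EF = 1.12: W = 4.8683·1.12 = 5.4525 kWh/t
P = W·T = 5.4525·119.7 = 652.7 kW

P = 652.7 kW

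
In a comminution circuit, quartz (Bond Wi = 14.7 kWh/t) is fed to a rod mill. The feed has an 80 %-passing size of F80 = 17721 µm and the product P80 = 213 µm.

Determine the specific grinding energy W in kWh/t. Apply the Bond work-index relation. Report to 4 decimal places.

W = 8.9680 kWh/t

W = 10 Wi / √P80 − 10 Wi / √F80
1/√213 = 0.068519;  1/√17721 = 0.007512
W = 10·14.7·(0.068519 − 0.007512) = 8.9680 kWh/t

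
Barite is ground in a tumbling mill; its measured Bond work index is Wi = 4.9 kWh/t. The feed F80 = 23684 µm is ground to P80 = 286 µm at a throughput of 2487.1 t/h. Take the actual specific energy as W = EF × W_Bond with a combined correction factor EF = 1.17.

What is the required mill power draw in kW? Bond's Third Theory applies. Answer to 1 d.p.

W_Bond = 10·Wi·(1/√P₈₀ − 1/√F₈₀)
W = 10·4.9·(1/√286 − 1/√23684) = 10·4.9·(0.052633) = 2.5790 kWh/t
With EF = 1.17: W = 2.5790·1.17 = 3.0175 kWh/t
Mill draw = 3.0175 × 2487.1 = 7504.7 kW

P = 7504.7 kW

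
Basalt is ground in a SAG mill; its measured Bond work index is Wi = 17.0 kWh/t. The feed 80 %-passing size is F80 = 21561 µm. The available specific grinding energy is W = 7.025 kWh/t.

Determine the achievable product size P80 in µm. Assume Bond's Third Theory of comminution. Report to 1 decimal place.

P80 = 431.6 µm

Bond: W = 10·Wi·(1/√P80 − 1/√F80)
⇒ 1/√P80 = W/(10·Wi) + 1/√F80
  = 7.0250/(10·17.0) + 1/√21561 = 0.041324 + 0.006810 = 0.048134
P80 = (1/0.048134)² = 20.7754² = 431.62 µm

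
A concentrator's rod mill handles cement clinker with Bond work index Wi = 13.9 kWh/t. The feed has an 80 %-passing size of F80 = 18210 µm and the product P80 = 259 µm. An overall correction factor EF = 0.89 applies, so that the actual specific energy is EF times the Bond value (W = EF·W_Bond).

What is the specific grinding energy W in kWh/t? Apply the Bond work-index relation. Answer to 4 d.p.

W = 6.7702 kWh/t

Bond:  W = 10 Wi (1/√P − 1/√F)
1/√259 = 0.062137;  1/√18210 = 0.007410
W = 10·13.9·(0.062137 − 0.007410) = 7.6070 kWh/t
With EF = 0.89: W = 7.6070·0.89 = 6.7702 kWh/t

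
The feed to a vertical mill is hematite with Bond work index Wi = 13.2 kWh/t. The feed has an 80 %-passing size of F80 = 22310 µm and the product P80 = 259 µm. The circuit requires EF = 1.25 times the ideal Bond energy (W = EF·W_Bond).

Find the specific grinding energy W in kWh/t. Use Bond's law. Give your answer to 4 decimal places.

W = 9.1479 kWh/t

W_Bond = 10·Wi·(1/√P₈₀ − 1/√F₈₀)
1/√259 = 0.062137;  1/√22310 = 0.006695
W = 10·13.2·(0.062137 − 0.006695) = 7.3183 kWh/t
Corrected W = EF·W_Bond = 1.25·7.3183 = 9.1479 kWh/t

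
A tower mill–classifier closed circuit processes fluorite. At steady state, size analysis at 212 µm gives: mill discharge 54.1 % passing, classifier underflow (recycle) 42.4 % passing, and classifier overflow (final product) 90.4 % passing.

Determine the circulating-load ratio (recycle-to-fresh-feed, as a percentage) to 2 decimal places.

CL = 310.26 %

Let r = R/F. Size balance at 212 µm:
(1+r)·d = r·u + o ⇒ r = (o−d)/(d−u)
r = (90.4 − 54.1)/(54.1 − 42.4) = 36.3/11.7 = 3.1026
CL = 100·r = 310.26 %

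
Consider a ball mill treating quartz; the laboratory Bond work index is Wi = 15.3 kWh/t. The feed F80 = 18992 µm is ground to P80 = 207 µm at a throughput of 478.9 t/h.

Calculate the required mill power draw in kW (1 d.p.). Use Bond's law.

Bond: W = 10·Wi·(1/√P80 − 1/√F80)
W = 10·15.3·(1/√207 − 1/√18992) = 10·15.3·(0.062249) = 9.5240 kWh/t
Mill draw = 9.5240 × 478.9 = 4561.1 kW

P = 4561.1 kW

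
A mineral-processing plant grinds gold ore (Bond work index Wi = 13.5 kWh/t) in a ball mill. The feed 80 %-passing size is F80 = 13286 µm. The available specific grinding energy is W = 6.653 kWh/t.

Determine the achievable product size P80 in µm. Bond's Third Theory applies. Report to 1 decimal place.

W = 10·Wi·[P80^(−½) − F80^(−½)]
⇒ 1/√P80 = W/(10·Wi) + 1/√F80
  = 6.6530/(10·13.5) + 1/√13286 = 0.049281 + 0.008676 = 0.057957
P80 = (1/0.057957)² = 17.2541² = 297.70 µm

P80 = 297.7 µm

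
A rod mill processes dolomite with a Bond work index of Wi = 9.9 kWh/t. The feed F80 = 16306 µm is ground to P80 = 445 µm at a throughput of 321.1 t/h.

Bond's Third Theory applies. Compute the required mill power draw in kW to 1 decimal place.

W = 10 Wi / √P80 − 10 Wi / √F80
W = 10·9.9·(1/√445 − 1/√16306) = 10·9.9·(0.039573) = 3.9178 kWh/t
Power = W × throughput = 3.9178 kWh/t × 321.1 t/h = 1258.0 kW

P = 1258.0 kW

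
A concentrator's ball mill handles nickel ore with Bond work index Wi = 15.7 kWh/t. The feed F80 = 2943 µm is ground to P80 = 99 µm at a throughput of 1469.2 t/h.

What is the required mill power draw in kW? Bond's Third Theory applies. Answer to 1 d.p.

W = 10·Wi·[P80^(−½) − F80^(−½)]
W = 10·15.7·(1/√99 − 1/√2943) = 10·15.7·(0.082070) = 12.8851 kWh/t
P_mill = W·ṁ = 12.8851·1469.2 = 18930.7 kW

P = 18930.7 kW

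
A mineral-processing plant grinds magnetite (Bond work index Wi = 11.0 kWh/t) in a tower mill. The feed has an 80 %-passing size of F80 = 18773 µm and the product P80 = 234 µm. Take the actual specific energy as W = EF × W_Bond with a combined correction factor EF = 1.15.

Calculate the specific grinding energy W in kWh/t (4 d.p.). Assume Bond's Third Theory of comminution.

W = 10·Wi·[P80^(−½) − F80^(−½)]
1/√234 = 0.065372;  1/√18773 = 0.007298
W = 10·11.0·(0.065372 − 0.007298) = 6.3881 kWh/t
Apply correction: 6.3881 × 1.15 = 7.3463 kWh/t

W = 7.3463 kWh/t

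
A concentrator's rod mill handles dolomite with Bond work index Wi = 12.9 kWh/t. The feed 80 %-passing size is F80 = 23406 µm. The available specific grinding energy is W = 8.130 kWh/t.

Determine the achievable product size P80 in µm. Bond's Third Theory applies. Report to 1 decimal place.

P80 = 206.7 µm

Bond:  W = 10 Wi (1/√P − 1/√F)
1/√P80 = 1/√F80 + W/(10·Wi)
  = 8.1300/(10·12.9) + 1/√23406 = 0.063023 + 0.006536 = 0.069560
P80 = (1/0.069560)² = 14.3762² = 206.67 µm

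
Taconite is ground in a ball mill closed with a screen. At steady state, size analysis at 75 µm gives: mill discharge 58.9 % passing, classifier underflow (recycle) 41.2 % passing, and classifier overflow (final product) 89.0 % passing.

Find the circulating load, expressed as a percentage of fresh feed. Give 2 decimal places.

Balance %-passing 75 µm (r = R/F):
(1+r)d = ru + o → r = (o−d)/(d−u)
r = (89.0 − 58.9)/(58.9 − 41.2) = 30.1/17.7 = 1.7006
CL = 100·r = 170.06 %

CL = 170.06 %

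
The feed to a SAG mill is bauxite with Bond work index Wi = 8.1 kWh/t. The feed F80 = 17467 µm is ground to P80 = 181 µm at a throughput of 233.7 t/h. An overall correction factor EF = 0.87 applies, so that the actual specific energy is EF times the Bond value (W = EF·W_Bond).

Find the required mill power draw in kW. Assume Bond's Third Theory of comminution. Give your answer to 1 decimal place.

Bond: W = 10·Wi·(1/√P80 − 1/√F80)
W = 10·8.1·(1/√181 − 1/√17467) = 10·8.1·(0.066763) = 5.4078 kWh/t
W_actual = 0.87 × 5.4078 = 4.7048 kWh/t
P = W·T = 4.7048·233.7 = 1099.5 kW

P = 1099.5 kW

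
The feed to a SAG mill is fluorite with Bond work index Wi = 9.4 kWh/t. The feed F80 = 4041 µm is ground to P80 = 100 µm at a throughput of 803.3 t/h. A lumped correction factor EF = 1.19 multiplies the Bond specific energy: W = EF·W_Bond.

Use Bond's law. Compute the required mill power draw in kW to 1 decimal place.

P = 7572.2 kW

W = 10·Wi·[P80^(−½) − F80^(−½)]
W = 10·9.4·(1/√100 − 1/√4041) = 10·9.4·(0.084269) = 7.9213 kWh/t
With EF = 1.19: W = 7.9213·1.19 = 9.4263 kWh/t
Power = W × throughput = 9.4263 kWh/t × 803.3 t/h = 7572.2 kW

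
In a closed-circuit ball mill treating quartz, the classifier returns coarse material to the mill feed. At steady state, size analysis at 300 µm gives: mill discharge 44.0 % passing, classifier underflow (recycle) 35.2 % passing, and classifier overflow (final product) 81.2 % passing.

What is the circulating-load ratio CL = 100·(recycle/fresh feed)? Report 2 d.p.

CL = 422.73 %

Balance %-passing 300 µm (r = R/F):
Fd + Rd = Ru + Fo ⇒ R/F = (o−d)/(d−u)
r = (81.2 − 44.0)/(44.0 − 35.2) = 37.2/8.8 = 4.2273
CL = 100·r = 422.73 %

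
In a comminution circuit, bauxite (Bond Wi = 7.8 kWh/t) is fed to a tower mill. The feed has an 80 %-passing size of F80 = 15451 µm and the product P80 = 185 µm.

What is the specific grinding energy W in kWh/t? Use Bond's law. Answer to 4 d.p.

W = 5.1072 kWh/t

W = 10 Wi (P80^-0.5 − F80^-0.5)
1/√185 = 0.073521;  1/√15451 = 0.008045
W = 10·7.8·(0.073521 − 0.008045) = 5.1072 kWh/t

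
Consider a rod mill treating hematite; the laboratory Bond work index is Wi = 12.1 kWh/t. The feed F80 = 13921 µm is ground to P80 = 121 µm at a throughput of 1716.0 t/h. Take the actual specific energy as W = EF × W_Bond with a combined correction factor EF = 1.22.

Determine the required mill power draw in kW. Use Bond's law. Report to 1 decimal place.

W = 10·Wi·(P80^(-½) − F80^(-½))
W = 10·12.1·(1/√121 − 1/√13921) = 10·12.1·(0.082434) = 9.9745 kWh/t
Apply correction: 9.9745 × 1.22 = 12.1688 kWh/t
P_mill = W·ṁ = 12.1688·1716.0 = 20881.7 kW

P = 20881.7 kW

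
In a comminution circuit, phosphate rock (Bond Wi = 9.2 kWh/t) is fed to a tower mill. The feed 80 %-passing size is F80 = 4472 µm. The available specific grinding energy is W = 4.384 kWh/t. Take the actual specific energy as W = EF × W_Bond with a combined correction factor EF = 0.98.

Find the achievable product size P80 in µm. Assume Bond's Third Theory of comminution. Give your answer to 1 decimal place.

W = 10 Wi (P80^-0.5 − F80^-0.5)
W_Bond = W / EF = 4.384 / 0.98 = 4.4735 kWh/t
⇒ 1/√P80 = W_Bond/(10·Wi) + 1/√F80
  = 4.4735/(10·9.2) + 1/√4472 = 0.048625 + 0.014954 = 0.063578
P80 = (1/0.063578)² = 15.7286² = 247.39 µm

P80 = 247.4 µm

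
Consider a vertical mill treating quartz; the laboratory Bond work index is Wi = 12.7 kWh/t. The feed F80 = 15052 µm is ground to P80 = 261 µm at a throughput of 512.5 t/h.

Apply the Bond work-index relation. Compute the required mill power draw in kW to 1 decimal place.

P = 3498.3 kW

W = 10 Wi (1/√P80 − 1/√F80)  [Bond]
W = 10·12.7·(1/√261 − 1/√15052) = 10·12.7·(0.053748) = 6.8259 kWh/t
Mill draw = 6.8259 × 512.5 = 3498.3 kW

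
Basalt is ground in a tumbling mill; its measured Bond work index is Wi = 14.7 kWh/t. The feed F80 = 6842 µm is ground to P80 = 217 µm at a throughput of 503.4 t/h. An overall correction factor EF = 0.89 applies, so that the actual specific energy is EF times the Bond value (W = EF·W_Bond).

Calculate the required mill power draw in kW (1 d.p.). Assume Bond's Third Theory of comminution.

P = 3674.6 kW

W = 10·Wi·[P80^(−½) − F80^(−½)]
W = 10·14.7·(1/√217 − 1/√6842) = 10·14.7·(0.055795) = 8.2019 kWh/t
Corrected W = EF·W_Bond = 0.89·8.2019 = 7.2996 kWh/t
Mill draw = 7.2996 × 503.4 = 3674.6 kW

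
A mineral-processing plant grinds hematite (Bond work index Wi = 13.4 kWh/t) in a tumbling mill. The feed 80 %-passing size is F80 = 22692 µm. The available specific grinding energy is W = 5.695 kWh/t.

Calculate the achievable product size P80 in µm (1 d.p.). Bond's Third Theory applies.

P80 = 414.2 µm

W = 10·Wi·(P80^(-½) − F80^(-½))
P80^(−½) = W/(10 Wi) + F80^(−½)
  = 5.6950/(10·13.4) + 1/√22692 = 0.042500 + 0.006638 = 0.049138
P80 = (1/0.049138)² = 20.3507² = 414.15 µm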